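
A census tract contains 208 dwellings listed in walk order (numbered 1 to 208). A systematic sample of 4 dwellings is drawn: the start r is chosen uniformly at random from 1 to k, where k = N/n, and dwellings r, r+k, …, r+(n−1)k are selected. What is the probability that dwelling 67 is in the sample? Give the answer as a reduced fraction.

k = 208/4 = 52.
Dwelling 67 is selected iff r ≡ 67 (mod 52); exactly one such r in {1,…,52}.
Inclusion probability = 1/52.

1/52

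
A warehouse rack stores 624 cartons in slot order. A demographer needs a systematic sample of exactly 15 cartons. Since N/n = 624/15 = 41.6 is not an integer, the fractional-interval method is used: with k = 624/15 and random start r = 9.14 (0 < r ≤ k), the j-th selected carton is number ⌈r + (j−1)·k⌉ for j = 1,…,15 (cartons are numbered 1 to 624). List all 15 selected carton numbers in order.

j=1: r + 0k = 9.14 → ⌈·⌉ = 10
j=2: r + 1k = 50.74 → ⌈·⌉ = 51
j=3: r + 2k = 92.34 → ⌈·⌉ = 93
j=4: r + 3k = 133.94 → ⌈·⌉ = 134
j=5: r + 4k = 175.54 → ⌈·⌉ = 176
j=6: r + 5k = 217.14 → ⌈·⌉ = 218
j=7: r + 6k = 258.74 → ⌈·⌉ = 259
j=8: r + 7k = 300.34 → ⌈·⌉ = 301
j=9: r + 8k = 341.94 → ⌈·⌉ = 342
j=10: r + 9k = 383.54 → ⌈·⌉ = 384
j=11: r + 10k = 425.14 → ⌈·⌉ = 426
j=12: r + 11k = 466.74 → ⌈·⌉ = 467
j=13: r + 12k = 508.34 → ⌈·⌉ = 509
j=14: r + 13k = 549.94 → ⌈·⌉ = 550
j=15: r + 14k = 591.54 → ⌈·⌉ = 592

10, 51, 93, 134, 176, 218, 259, 301, 342, 384, 426, 467, 509, 550, 592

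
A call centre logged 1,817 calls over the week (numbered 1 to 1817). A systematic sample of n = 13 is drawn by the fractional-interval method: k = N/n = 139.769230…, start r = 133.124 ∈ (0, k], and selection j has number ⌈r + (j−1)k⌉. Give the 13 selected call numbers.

134, 273, 413, 553, 693, 832, 972, 1112, 1252, 1392, 1531, 1671, 1811

j=1: r + 0k = 133.124 → ⌈·⌉ = 134
j=2: r + 1k = 272.893230… → ⌈·⌉ = 273
j=3: r + 2k = 412.662461… → ⌈·⌉ = 413
j=4: r + 3k = 552.431692… → ⌈·⌉ = 553
j=5: r + 4k = 692.200923… → ⌈·⌉ = 693
j=6: r + 5k = 831.970153… → ⌈·⌉ = 832
j=7: r + 6k = 971.739384… → ⌈·⌉ = 972
j=8: r + 7k = 1111.508615… → ⌈·⌉ = 1112
j=9: r + 8k = 1251.277846… → ⌈·⌉ = 1252
j=10: r + 9k = 1391.047076… → ⌈·⌉ = 1392
j=11: r + 10k = 1530.816307… → ⌈·⌉ = 1531
j=12: r + 11k = 1670.585538… → ⌈·⌉ = 1671
j=13: r + 12k = 1810.354769… → ⌈·⌉ = 1811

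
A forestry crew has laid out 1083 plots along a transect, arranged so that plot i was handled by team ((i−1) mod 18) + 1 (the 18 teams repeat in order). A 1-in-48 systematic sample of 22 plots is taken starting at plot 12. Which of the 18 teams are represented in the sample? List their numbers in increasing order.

6, 12, 18

Consecutive selections differ by k = 48, so their team numbers differ by 48 mod 18 = 12.
gcd(48, 18) = 6, so the sample visits 18/6 = 3 distinct residues mod 18.
Start 12 is team 12; the teams hit are 6, 12, 18.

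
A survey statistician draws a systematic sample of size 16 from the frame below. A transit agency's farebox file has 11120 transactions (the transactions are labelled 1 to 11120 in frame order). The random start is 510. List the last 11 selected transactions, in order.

3985, 4680, 5375, 6070, 6765, 7460, 8155, 8850, 9545, 10240, 10935

k = N/n = 11120/16 = 695
6th selection = 510 + 5×695 = 3985
7th: 3985 + 695 = 4680
8th: 4680 + 695 = 5375
9th: 5375 + 695 = 6070
10th: 6070 + 695 = 6765
11th: 6765 + 695 = 7460
12th: 7460 + 695 = 8155
13th: 8155 + 695 = 8850
14th: 8850 + 695 = 9545
15th: 9545 + 695 = 10240
16th: 10240 + 695 = 10935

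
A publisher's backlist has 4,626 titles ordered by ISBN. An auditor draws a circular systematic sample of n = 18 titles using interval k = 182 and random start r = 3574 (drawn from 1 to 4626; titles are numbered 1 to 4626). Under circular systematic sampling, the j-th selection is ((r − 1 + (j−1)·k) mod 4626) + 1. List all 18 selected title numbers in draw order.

Selection 1: 3574
Selection 2: 3574 + 182 = 3756
Selection 3: 3756 + 182 = 3938
Selection 4: 3938 + 182 = 4120
Selection 5: 4120 + 182 = 4302
Selection 6: 4302 + 182 = 4484
Selection 7: 4484 + 182 = 4666 → 4666 − 4626 = 40
Selection 8: 40 + 182 = 222
Selection 9: 222 + 182 = 404
Selection 10: 404 + 182 = 586
Selection 11: 586 + 182 = 768
Selection 12: 768 + 182 = 950
Selection 13: 950 + 182 = 1132
Selection 14: 1132 + 182 = 1314
Selection 15: 1314 + 182 = 1496
Selection 16: 1496 + 182 = 1678
Selection 17: 1678 + 182 = 1860
Selection 18: 1860 + 182 = 2042

3574, 3756, 3938, 4120, 4302, 4484, 40, 222, 404, 586, 768, 950, 1132, 1314, 1496, 1678, 1860, 2042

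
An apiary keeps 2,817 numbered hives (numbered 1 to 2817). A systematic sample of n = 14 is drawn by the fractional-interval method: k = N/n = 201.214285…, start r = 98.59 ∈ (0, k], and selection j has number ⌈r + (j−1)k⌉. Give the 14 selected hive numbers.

j=1: r + 0k = 98.59 → ⌈·⌉ = 99
j=2: r + 1k = 299.804285… → ⌈·⌉ = 300
j=3: r + 2k = 501.018571… → ⌈·⌉ = 502
j=4: r + 3k = 702.232857… → ⌈·⌉ = 703
j=5: r + 4k = 903.447142… → ⌈·⌉ = 904
j=6: r + 5k = 1104.661428… → ⌈·⌉ = 1105
j=7: r + 6k = 1305.875714… → ⌈·⌉ = 1306
j=8: r + 7k = 1507.09 → ⌈·⌉ = 1508
j=9: r + 8k = 1708.304285… → ⌈·⌉ = 1709
j=10: r + 9k = 1909.518571… → ⌈·⌉ = 1910
j=11: r + 10k = 2110.732857… → ⌈·⌉ = 2111
j=12: r + 11k = 2311.947142… → ⌈·⌉ = 2312
j=13: r + 12k = 2513.161428… → ⌈·⌉ = 2514
j=14: r + 13k = 2714.375714… → ⌈·⌉ = 2715

99, 300, 502, 703, 904, 1105, 1306, 1508, 1709, 1910, 2111, 2312, 2514, 2715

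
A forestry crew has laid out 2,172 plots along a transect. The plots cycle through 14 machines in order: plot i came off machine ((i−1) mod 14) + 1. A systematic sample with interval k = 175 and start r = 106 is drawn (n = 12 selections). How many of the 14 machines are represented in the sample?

2

Consecutive selections differ by k = 175, so their machine numbers differ by 175 mod 14 = 7.
gcd(175, 14) = 7, so the sample visits 14/7 = 2 distinct residues mod 14.
Start 106 is machine 8; the machines hit are 1, 8.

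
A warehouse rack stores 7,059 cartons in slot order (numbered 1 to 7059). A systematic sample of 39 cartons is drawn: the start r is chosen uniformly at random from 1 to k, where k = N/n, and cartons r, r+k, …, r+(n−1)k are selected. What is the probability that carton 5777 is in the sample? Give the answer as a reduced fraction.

1/181

k = 7059/39 = 181.
Carton 5777 is selected iff r ≡ 5777 (mod 181); exactly one such r in {1,…,181}.
Inclusion probability = 1/181.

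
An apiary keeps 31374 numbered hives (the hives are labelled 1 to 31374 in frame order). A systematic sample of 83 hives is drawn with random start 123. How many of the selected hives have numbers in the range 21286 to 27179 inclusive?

16

k = 31374/83 = 378
First selection ≥ 21286: 123 + ⌈(21286−123)/378⌉·378 = 123 + 56×378 = 21291
Last selection ≤ 27179: 123 + ⌊(27179−123)/378⌋·378 = 123 + 71×378 = 26961
Count = 71 − 56 + 1 = 16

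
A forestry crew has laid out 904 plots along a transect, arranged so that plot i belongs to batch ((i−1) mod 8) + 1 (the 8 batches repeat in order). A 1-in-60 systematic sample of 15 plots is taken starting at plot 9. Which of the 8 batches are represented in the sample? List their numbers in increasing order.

Consecutive selections differ by k = 60, so their batch numbers differ by 60 mod 8 = 4.
gcd(60, 8) = 4, so the sample visits 8/4 = 2 distinct residues mod 8.
Start 9 is batch 1; the batches hit are 1, 5.

1, 5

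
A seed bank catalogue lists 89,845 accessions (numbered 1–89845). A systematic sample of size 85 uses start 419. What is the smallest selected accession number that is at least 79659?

k = 89845/85 = 1057
Steps past start: ⌈(79659 − 419)/1057⌉ = ⌈79240/1057⌉ = 75
Selected accession: 419 + 75×1057 = 79694

79694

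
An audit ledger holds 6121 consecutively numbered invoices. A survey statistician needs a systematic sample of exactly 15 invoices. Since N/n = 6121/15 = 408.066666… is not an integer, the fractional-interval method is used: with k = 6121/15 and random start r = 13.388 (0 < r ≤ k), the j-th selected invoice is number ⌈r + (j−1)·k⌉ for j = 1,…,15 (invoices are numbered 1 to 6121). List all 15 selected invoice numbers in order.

14, 422, 830, 1238, 1646, 2054, 2462, 2870, 3278, 3686, 4095, 4503, 4911, 5319, 5727

j=1: r + 0k = 13.388 → ⌈·⌉ = 14
j=2: r + 1k = 421.454666… → ⌈·⌉ = 422
j=3: r + 2k = 829.521333… → ⌈·⌉ = 830
j=4: r + 3k = 1237.588 → ⌈·⌉ = 1238
j=5: r + 4k = 1645.654666… → ⌈·⌉ = 1646
j=6: r + 5k = 2053.721333… → ⌈·⌉ = 2054
j=7: r + 6k = 2461.788 → ⌈·⌉ = 2462
j=8: r + 7k = 2869.854666… → ⌈·⌉ = 2870
j=9: r + 8k = 3277.921333… → ⌈·⌉ = 3278
j=10: r + 9k = 3685.988 → ⌈·⌉ = 3686
j=11: r + 10k = 4094.054666… → ⌈·⌉ = 4095
j=12: r + 11k = 4502.121333… → ⌈·⌉ = 4503
j=13: r + 12k = 4910.188 → ⌈·⌉ = 4911
j=14: r + 13k = 5318.254666… → ⌈·⌉ = 5319
j=15: r + 14k = 5726.321333… → ⌈·⌉ = 5727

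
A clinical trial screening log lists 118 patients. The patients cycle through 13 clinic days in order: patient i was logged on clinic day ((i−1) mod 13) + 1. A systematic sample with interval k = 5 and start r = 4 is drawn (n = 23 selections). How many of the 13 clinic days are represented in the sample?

13

Consecutive selections differ by k = 5, so their clinic day numbers differ by 5 mod 13 = 5.
gcd(5, 13) = 1, so the sample visits 13/1 = 13 distinct residues mod 13.
Start 4 is clinic day 4; the clinic days hit are 1, 2, 3, 4, 5, 6, 7, 8, 9, 10, 11, 12, 13.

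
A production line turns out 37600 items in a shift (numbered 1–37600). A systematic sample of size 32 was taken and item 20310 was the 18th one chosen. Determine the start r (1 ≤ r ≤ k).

k = 37600/32 = 1175
r = 20310 − (18−1)×1175 = 20310 − 19975 = 335

335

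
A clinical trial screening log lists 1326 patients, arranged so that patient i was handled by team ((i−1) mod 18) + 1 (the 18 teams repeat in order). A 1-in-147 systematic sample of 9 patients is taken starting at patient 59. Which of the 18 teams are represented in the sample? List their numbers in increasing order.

2, 5, 8, 11, 14, 17

Consecutive selections differ by k = 147, so their team numbers differ by 147 mod 18 = 3.
gcd(147, 18) = 3, so the sample visits 18/3 = 6 distinct residues mod 18.
Start 59 is team 5; the teams hit are 2, 5, 8, 11, 14, 17.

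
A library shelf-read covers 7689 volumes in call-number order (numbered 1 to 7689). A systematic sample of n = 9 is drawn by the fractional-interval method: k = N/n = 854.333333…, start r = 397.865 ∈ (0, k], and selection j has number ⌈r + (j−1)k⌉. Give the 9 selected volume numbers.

398, 1253, 2107, 2961, 3816, 4670, 5524, 6379, 7233

j=1: r + 0k = 397.865 → ⌈·⌉ = 398
j=2: r + 1k = 1252.198333… → ⌈·⌉ = 1253
j=3: r + 2k = 2106.531666… → ⌈·⌉ = 2107
j=4: r + 3k = 2960.865 → ⌈·⌉ = 2961
j=5: r + 4k = 3815.198333… → ⌈·⌉ = 3816
j=6: r + 5k = 4669.531666… → ⌈·⌉ = 4670
j=7: r + 6k = 5523.865 → ⌈·⌉ = 5524
j=8: r + 7k = 6378.198333… → ⌈·⌉ = 6379
j=9: r + 8k = 7232.531666… → ⌈·⌉ = 7233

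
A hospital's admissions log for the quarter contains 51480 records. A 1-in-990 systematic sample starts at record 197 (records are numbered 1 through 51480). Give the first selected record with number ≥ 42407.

42767

k = 990
Steps past start: ⌈(42407 − 197)/990⌉ = ⌈42210/990⌉ = 43
Selected record: 197 + 43×990 = 42767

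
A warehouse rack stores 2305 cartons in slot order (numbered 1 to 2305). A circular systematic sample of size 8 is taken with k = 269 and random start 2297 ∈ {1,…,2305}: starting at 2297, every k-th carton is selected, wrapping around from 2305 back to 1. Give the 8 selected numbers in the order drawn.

Selection 1: 2297
Selection 2: 2297 + 269 = 2566 → 2566 − 2305 = 261
Selection 3: 261 + 269 = 530
Selection 4: 530 + 269 = 799
Selection 5: 799 + 269 = 1068
Selection 6: 1068 + 269 = 1337
Selection 7: 1337 + 269 = 1606
Selection 8: 1606 + 269 = 1875

2297, 261, 530, 799, 1068, 1337, 1606, 1875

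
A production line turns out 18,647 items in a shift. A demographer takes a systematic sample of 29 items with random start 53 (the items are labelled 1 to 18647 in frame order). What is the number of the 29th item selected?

k = 18647/29 = 643
29th selection = r + (29−1)·k = 53 + 28×643 = 53 + 18004 = 18057

18057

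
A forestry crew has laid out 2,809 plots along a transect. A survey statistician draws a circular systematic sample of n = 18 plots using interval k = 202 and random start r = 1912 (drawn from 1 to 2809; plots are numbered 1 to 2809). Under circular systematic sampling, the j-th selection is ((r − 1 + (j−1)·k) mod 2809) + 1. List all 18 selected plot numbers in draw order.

1912, 2114, 2316, 2518, 2720, 113, 315, 517, 719, 921, 1123, 1325, 1527, 1729, 1931, 2133, 2335, 2537

Selection 1: 1912
Selection 2: 1912 + 202 = 2114
Selection 3: 2114 + 202 = 2316
Selection 4: 2316 + 202 = 2518
Selection 5: 2518 + 202 = 2720
Selection 6: 2720 + 202 = 2922 → 2922 − 2809 = 113
Selection 7: 113 + 202 = 315
Selection 8: 315 + 202 = 517
Selection 9: 517 + 202 = 719
Selection 10: 719 + 202 = 921
Selection 11: 921 + 202 = 1123
Selection 12: 1123 + 202 = 1325
Selection 13: 1325 + 202 = 1527
Selection 14: 1527 + 202 = 1729
Selection 15: 1729 + 202 = 1931
Selection 16: 1931 + 202 = 2133
Selection 17: 2133 + 202 = 2335
Selection 18: 2335 + 202 = 2537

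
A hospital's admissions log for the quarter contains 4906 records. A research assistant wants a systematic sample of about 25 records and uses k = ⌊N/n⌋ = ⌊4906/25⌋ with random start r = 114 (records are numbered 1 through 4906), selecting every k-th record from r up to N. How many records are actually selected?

k = ⌊4906/25⌋ = 196
Achieved size = ⌊(4906 − 114)/196⌋ + 1 = ⌊4792/196⌋ + 1 = 24 + 1 = 25
(last selection: 114 + 24×196 = 4818 ≤ 4906; next would be 5014 > 4906)

25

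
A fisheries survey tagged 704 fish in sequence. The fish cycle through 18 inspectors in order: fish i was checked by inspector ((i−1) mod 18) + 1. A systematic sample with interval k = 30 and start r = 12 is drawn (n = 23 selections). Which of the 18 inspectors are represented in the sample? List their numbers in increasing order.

Consecutive selections differ by k = 30, so their inspector numbers differ by 30 mod 18 = 12.
gcd(30, 18) = 6, so the sample visits 18/6 = 3 distinct residues mod 18.
Start 12 is inspector 12; the inspectors hit are 6, 12, 18.

6, 12, 18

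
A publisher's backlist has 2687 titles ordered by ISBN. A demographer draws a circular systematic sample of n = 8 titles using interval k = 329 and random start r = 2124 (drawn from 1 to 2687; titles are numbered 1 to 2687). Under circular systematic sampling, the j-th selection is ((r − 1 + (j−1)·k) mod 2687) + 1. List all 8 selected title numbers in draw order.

2124, 2453, 95, 424, 753, 1082, 1411, 1740

Selection 1: 2124
Selection 2: 2124 + 329 = 2453
Selection 3: 2453 + 329 = 2782 → 2782 − 2687 = 95
Selection 4: 95 + 329 = 424
Selection 5: 424 + 329 = 753
Selection 6: 753 + 329 = 1082
Selection 7: 1082 + 329 = 1411
Selection 8: 1411 + 329 = 1740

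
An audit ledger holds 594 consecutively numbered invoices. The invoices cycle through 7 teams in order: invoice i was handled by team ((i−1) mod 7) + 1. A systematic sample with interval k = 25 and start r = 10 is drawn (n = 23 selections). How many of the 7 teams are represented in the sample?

Consecutive selections differ by k = 25, so their team numbers differ by 25 mod 7 = 4.
gcd(25, 7) = 1, so the sample visits 7/1 = 7 distinct residues mod 7.
Start 10 is team 3; the teams hit are 1, 2, 3, 4, 5, 6, 7.

7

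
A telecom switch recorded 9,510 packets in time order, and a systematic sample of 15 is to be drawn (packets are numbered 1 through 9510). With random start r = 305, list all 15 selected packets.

k = N/n = 9510/15 = 634
packet 1: 305
packet 2: 305 + 634 = 939
packet 3: 939 + 634 = 1573
packet 4: 1573 + 634 = 2207
packet 5: 2207 + 634 = 2841
packet 6: 2841 + 634 = 3475
packet 7: 3475 + 634 = 4109
packet 8: 4109 + 634 = 4743
packet 9: 4743 + 634 = 5377
packet 10: 5377 + 634 = 6011
packet 11: 6011 + 634 = 6645
packet 12: 6645 + 634 = 7279
packet 13: 7279 + 634 = 7913
packet 14: 7913 + 634 = 8547
packet 15: 8547 + 634 = 9181

305, 939, 1573, 2207, 2841, 3475, 4109, 4743, 5377, 6011, 6645, 7279, 7913, 8547, 9181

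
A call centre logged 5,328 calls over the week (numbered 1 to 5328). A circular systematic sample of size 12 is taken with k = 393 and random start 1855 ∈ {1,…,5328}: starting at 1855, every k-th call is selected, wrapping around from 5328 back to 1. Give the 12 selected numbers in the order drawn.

1855, 2248, 2641, 3034, 3427, 3820, 4213, 4606, 4999, 64, 457, 850

Selection 1: 1855
Selection 2: 1855 + 393 = 2248
Selection 3: 2248 + 393 = 2641
Selection 4: 2641 + 393 = 3034
Selection 5: 3034 + 393 = 3427
Selection 6: 3427 + 393 = 3820
Selection 7: 3820 + 393 = 4213
Selection 8: 4213 + 393 = 4606
Selection 9: 4606 + 393 = 4999
Selection 10: 4999 + 393 = 5392 → 5392 − 5328 = 64
Selection 11: 64 + 393 = 457
Selection 12: 457 + 393 = 850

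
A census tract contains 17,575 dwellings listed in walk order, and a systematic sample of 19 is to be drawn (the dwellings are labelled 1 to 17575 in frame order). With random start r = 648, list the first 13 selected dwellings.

648, 1573, 2498, 3423, 4348, 5273, 6198, 7123, 8048, 8973, 9898, 10823, 11748

k = N/n = 17575/19 = 925
dwelling 1: 648
dwelling 2: 648 + 925 = 1573
dwelling 3: 1573 + 925 = 2498
dwelling 4: 2498 + 925 = 3423
dwelling 5: 3423 + 925 = 4348
dwelling 6: 4348 + 925 = 5273
dwelling 7: 5273 + 925 = 6198
dwelling 8: 6198 + 925 = 7123
dwelling 9: 7123 + 925 = 8048
dwelling 10: 8048 + 925 = 8973
dwelling 11: 8973 + 925 = 9898
dwelling 12: 9898 + 925 = 10823
dwelling 13: 10823 + 925 = 11748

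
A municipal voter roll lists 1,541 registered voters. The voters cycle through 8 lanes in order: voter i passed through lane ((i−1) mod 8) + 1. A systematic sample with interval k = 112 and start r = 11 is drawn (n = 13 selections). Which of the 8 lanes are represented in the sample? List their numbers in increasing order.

3

Consecutive selections differ by k = 112, so their lane numbers differ by 112 mod 8 = 0.
gcd(112, 8) = 8, so the sample visits 8/8 = 1 distinct residues mod 8.
Start 11 is lane 3; the lanes hit are 3.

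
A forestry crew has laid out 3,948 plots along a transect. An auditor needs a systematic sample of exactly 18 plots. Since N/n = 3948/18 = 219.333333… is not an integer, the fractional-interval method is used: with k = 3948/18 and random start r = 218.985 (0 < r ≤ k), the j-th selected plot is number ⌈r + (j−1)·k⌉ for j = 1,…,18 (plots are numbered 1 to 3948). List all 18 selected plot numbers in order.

j=1: r + 0k = 218.985 → ⌈·⌉ = 219
j=2: r + 1k = 438.318333… → ⌈·⌉ = 439
j=3: r + 2k = 657.651666… → ⌈·⌉ = 658
j=4: r + 3k = 876.985 → ⌈·⌉ = 877
j=5: r + 4k = 1096.318333… → ⌈·⌉ = 1097
j=6: r + 5k = 1315.651666… → ⌈·⌉ = 1316
j=7: r + 6k = 1534.985 → ⌈·⌉ = 1535
j=8: r + 7k = 1754.318333… → ⌈·⌉ = 1755
j=9: r + 8k = 1973.651666… → ⌈·⌉ = 1974
j=10: r + 9k = 2192.985 → ⌈·⌉ = 2193
j=11: r + 10k = 2412.318333… → ⌈·⌉ = 2413
j=12: r + 11k = 2631.651666… → ⌈·⌉ = 2632
j=13: r + 12k = 2850.985 → ⌈·⌉ = 2851
j=14: r + 13k = 3070.318333… → ⌈·⌉ = 3071
j=15: r + 14k = 3289.651666… → ⌈·⌉ = 3290
j=16: r + 15k = 3508.985 → ⌈·⌉ = 3509
j=17: r + 16k = 3728.318333… → ⌈·⌉ = 3729
j=18: r + 17k = 3947.651666… → ⌈·⌉ = 3948

219, 439, 658, 877, 1097, 1316, 1535, 1755, 1974, 2193, 2413, 2632, 2851, 3071, 3290, 3509, 3729, 3948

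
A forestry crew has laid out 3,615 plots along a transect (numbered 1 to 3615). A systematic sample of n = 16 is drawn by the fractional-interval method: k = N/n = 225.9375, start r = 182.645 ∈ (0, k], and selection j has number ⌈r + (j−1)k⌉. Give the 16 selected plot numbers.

183, 409, 635, 861, 1087, 1313, 1539, 1765, 1991, 2217, 2443, 2668, 2894, 3120, 3346, 3572

j=1: r + 0k = 182.645 → ⌈·⌉ = 183
j=2: r + 1k = 408.5825 → ⌈·⌉ = 409
j=3: r + 2k = 634.52 → ⌈·⌉ = 635
j=4: r + 3k = 860.4575 → ⌈·⌉ = 861
j=5: r + 4k = 1086.395 → ⌈·⌉ = 1087
j=6: r + 5k = 1312.3325 → ⌈·⌉ = 1313
j=7: r + 6k = 1538.27 → ⌈·⌉ = 1539
j=8: r + 7k = 1764.2075 → ⌈·⌉ = 1765
j=9: r + 8k = 1990.145 → ⌈·⌉ = 1991
j=10: r + 9k = 2216.0825 → ⌈·⌉ = 2217
j=11: r + 10k = 2442.02 → ⌈·⌉ = 2443
j=12: r + 11k = 2667.9575 → ⌈·⌉ = 2668
j=13: r + 12k = 2893.895 → ⌈·⌉ = 2894
j=14: r + 13k = 3119.8325 → ⌈·⌉ = 3120
j=15: r + 14k = 3345.77 → ⌈·⌉ = 3346
j=16: r + 15k = 3571.7075 → ⌈·⌉ = 3572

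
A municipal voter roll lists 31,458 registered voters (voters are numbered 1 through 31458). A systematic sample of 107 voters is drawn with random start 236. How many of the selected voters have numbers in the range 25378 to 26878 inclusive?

k = 31458/107 = 294
First selection ≥ 25378: 236 + ⌈(25378−236)/294⌉·294 = 236 + 86×294 = 25520
Last selection ≤ 26878: 236 + ⌊(26878−236)/294⌋·294 = 236 + 90×294 = 26696
Count = 90 − 86 + 1 = 5

5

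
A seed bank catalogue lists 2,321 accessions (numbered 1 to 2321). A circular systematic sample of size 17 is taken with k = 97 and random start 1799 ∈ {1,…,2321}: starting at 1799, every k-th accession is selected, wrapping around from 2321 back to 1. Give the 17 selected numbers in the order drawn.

1799, 1896, 1993, 2090, 2187, 2284, 60, 157, 254, 351, 448, 545, 642, 739, 836, 933, 1030

Selection 1: 1799
Selection 2: 1799 + 97 = 1896
Selection 3: 1896 + 97 = 1993
Selection 4: 1993 + 97 = 2090
Selection 5: 2090 + 97 = 2187
Selection 6: 2187 + 97 = 2284
Selection 7: 2284 + 97 = 2381 → 2381 − 2321 = 60
Selection 8: 60 + 97 = 157
Selection 9: 157 + 97 = 254
Selection 10: 254 + 97 = 351
Selection 11: 351 + 97 = 448
Selection 12: 448 + 97 = 545
Selection 13: 545 + 97 = 642
Selection 14: 642 + 97 = 739
Selection 15: 739 + 97 = 836
Selection 16: 836 + 97 = 933
Selection 17: 933 + 97 = 1030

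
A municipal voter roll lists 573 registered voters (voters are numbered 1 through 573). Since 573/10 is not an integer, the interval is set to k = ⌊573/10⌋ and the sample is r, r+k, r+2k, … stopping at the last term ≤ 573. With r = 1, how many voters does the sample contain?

11

k = ⌊573/10⌋ = 57
Achieved size = ⌊(573 − 1)/57⌋ + 1 = ⌊572/57⌋ + 1 = 10 + 1 = 11
(last selection: 1 + 10×57 = 571 ≤ 573; next would be 628 > 573)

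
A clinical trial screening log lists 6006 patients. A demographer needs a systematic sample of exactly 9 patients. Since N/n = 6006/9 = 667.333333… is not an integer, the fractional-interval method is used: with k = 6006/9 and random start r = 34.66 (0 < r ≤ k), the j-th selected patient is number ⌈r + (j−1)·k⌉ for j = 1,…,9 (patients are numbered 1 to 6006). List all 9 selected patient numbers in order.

j=1: r + 0k = 34.66 → ⌈·⌉ = 35
j=2: r + 1k = 701.993333… → ⌈·⌉ = 702
j=3: r + 2k = 1369.326666… → ⌈·⌉ = 1370
j=4: r + 3k = 2036.66 → ⌈·⌉ = 2037
j=5: r + 4k = 2703.993333… → ⌈·⌉ = 2704
j=6: r + 5k = 3371.326666… → ⌈·⌉ = 3372
j=7: r + 6k = 4038.66 → ⌈·⌉ = 4039
j=8: r + 7k = 4705.993333… → ⌈·⌉ = 4706
j=9: r + 8k = 5373.326666… → ⌈·⌉ = 5374

35, 702, 1370, 2037, 2704, 3372, 4039, 4706, 5374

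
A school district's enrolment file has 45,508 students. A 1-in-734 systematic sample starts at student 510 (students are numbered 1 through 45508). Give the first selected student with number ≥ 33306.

k = 734
Steps past start: ⌈(33306 − 510)/734⌉ = ⌈32796/734⌉ = 45
Selected student: 510 + 45×734 = 33540

33540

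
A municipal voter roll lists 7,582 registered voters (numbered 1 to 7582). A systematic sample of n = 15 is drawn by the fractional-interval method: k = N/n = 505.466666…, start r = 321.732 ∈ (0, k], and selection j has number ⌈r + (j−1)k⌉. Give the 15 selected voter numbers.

j=1: r + 0k = 321.732 → ⌈·⌉ = 322
j=2: r + 1k = 827.198666… → ⌈·⌉ = 828
j=3: r + 2k = 1332.665333… → ⌈·⌉ = 1333
j=4: r + 3k = 1838.132 → ⌈·⌉ = 1839
j=5: r + 4k = 2343.598666… → ⌈·⌉ = 2344
j=6: r + 5k = 2849.065333… → ⌈·⌉ = 2850
j=7: r + 6k = 3354.532 → ⌈·⌉ = 3355
j=8: r + 7k = 3859.998666… → ⌈·⌉ = 3860
j=9: r + 8k = 4365.465333… → ⌈·⌉ = 4366
j=10: r + 9k = 4870.932 → ⌈·⌉ = 4871
j=11: r + 10k = 5376.398666… → ⌈·⌉ = 5377
j=12: r + 11k = 5881.865333… → ⌈·⌉ = 5882
j=13: r + 12k = 6387.332 → ⌈·⌉ = 6388
j=14: r + 13k = 6892.798666… → ⌈·⌉ = 6893
j=15: r + 14k = 7398.265333… → ⌈·⌉ = 7399

322, 828, 1333, 1839, 2344, 2850, 3355, 3860, 4366, 4871, 5377, 5882, 6388, 6893, 7399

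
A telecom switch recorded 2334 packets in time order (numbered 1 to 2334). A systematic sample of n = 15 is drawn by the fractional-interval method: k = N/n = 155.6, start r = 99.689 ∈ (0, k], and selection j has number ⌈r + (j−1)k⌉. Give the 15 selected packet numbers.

j=1: r + 0k = 99.689 → ⌈·⌉ = 100
j=2: r + 1k = 255.289 → ⌈·⌉ = 256
j=3: r + 2k = 410.889 → ⌈·⌉ = 411
j=4: r + 3k = 566.489 → ⌈·⌉ = 567
j=5: r + 4k = 722.089 → ⌈·⌉ = 723
j=6: r + 5k = 877.689 → ⌈·⌉ = 878
j=7: r + 6k = 1033.289 → ⌈·⌉ = 1034
j=8: r + 7k = 1188.889 → ⌈·⌉ = 1189
j=9: r + 8k = 1344.489 → ⌈·⌉ = 1345
j=10: r + 9k = 1500.089 → ⌈·⌉ = 1501
j=11: r + 10k = 1655.689 → ⌈·⌉ = 1656
j=12: r + 11k = 1811.289 → ⌈·⌉ = 1812
j=13: r + 12k = 1966.889 → ⌈·⌉ = 1967
j=14: r + 13k = 2122.489 → ⌈·⌉ = 2123
j=15: r + 14k = 2278.089 → ⌈·⌉ = 2279

100, 256, 411, 567, 723, 878, 1034, 1189, 1345, 1501, 1656, 1812, 1967, 2123, 2279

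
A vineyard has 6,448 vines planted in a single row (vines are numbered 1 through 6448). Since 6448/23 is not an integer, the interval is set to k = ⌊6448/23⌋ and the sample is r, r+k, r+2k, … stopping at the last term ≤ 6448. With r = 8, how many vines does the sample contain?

k = ⌊6448/23⌋ = 280
Achieved size = ⌊(6448 − 8)/280⌋ + 1 = ⌊6440/280⌋ + 1 = 23 + 1 = 24
(last selection: 8 + 23×280 = 6448 ≤ 6448; next would be 6728 > 6448)

24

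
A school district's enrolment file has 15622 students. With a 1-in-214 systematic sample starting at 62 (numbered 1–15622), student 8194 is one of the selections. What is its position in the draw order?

39

k = 214
position = (8194 − 62)/214 + 1 = 8132/214 + 1 = 38 + 1 = 39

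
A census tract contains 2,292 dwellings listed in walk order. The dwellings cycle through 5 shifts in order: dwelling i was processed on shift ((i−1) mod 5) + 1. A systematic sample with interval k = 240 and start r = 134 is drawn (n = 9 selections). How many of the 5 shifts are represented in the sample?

1

Consecutive selections differ by k = 240, so their shift numbers differ by 240 mod 5 = 0.
gcd(240, 5) = 5, so the sample visits 5/5 = 1 distinct residues mod 5.
Start 134 is shift 4; the shifts hit are 4.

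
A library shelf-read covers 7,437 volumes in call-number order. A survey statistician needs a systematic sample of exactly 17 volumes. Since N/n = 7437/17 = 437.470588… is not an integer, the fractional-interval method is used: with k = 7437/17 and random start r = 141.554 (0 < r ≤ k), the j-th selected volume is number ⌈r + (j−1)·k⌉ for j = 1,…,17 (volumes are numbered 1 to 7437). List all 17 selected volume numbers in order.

j=1: r + 0k = 141.554 → ⌈·⌉ = 142
j=2: r + 1k = 579.024588… → ⌈·⌉ = 580
j=3: r + 2k = 1016.495176… → ⌈·⌉ = 1017
j=4: r + 3k = 1453.965764… → ⌈·⌉ = 1454
j=5: r + 4k = 1891.436352… → ⌈·⌉ = 1892
j=6: r + 5k = 2328.906941… → ⌈·⌉ = 2329
j=7: r + 6k = 2766.377529… → ⌈·⌉ = 2767
j=8: r + 7k = 3203.848117… → ⌈·⌉ = 3204
j=9: r + 8k = 3641.318705… → ⌈·⌉ = 3642
j=10: r + 9k = 4078.789294… → ⌈·⌉ = 4079
j=11: r + 10k = 4516.259882… → ⌈·⌉ = 4517
j=12: r + 11k = 4953.730470… → ⌈·⌉ = 4954
j=13: r + 12k = 5391.201058… → ⌈·⌉ = 5392
j=14: r + 13k = 5828.671647… → ⌈·⌉ = 5829
j=15: r + 14k = 6266.142235… → ⌈·⌉ = 6267
j=16: r + 15k = 6703.612823… → ⌈·⌉ = 6704
j=17: r + 16k = 7141.083411… → ⌈·⌉ = 7142

142, 580, 1017, 1454, 1892, 2329, 2767, 3204, 3642, 4079, 4517, 4954, 5392, 5829, 6267, 6704, 7142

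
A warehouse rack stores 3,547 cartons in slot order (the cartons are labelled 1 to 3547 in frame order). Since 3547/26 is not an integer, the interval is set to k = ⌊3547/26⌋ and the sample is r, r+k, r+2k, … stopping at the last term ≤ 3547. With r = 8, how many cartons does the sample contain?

k = ⌊3547/26⌋ = 136
Achieved size = ⌊(3547 − 8)/136⌋ + 1 = ⌊3539/136⌋ + 1 = 26 + 1 = 27
(last selection: 8 + 26×136 = 3544 ≤ 3547; next would be 3680 > 3547)

27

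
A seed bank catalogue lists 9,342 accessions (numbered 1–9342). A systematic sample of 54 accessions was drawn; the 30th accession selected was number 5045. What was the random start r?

28

k = 9342/54 = 173
r = 5045 − (30−1)×173 = 5045 − 5017 = 28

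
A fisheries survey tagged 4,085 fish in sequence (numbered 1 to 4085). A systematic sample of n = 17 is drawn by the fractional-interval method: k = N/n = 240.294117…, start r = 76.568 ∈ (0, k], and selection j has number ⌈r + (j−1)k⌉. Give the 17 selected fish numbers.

j=1: r + 0k = 76.568 → ⌈·⌉ = 77
j=2: r + 1k = 316.862117… → ⌈·⌉ = 317
j=3: r + 2k = 557.156235… → ⌈·⌉ = 558
j=4: r + 3k = 797.450352… → ⌈·⌉ = 798
j=5: r + 4k = 1037.744470… → ⌈·⌉ = 1038
j=6: r + 5k = 1278.038588… → ⌈·⌉ = 1279
j=7: r + 6k = 1518.332705… → ⌈·⌉ = 1519
j=8: r + 7k = 1758.626823… → ⌈·⌉ = 1759
j=9: r + 8k = 1998.920941… → ⌈·⌉ = 1999
j=10: r + 9k = 2239.215058… → ⌈·⌉ = 2240
j=11: r + 10k = 2479.509176… → ⌈·⌉ = 2480
j=12: r + 11k = 2719.803294… → ⌈·⌉ = 2720
j=13: r + 12k = 2960.097411… → ⌈·⌉ = 2961
j=14: r + 13k = 3200.391529… → ⌈·⌉ = 3201
j=15: r + 14k = 3440.685647… → ⌈·⌉ = 3441
j=16: r + 15k = 3680.979764… → ⌈·⌉ = 3681
j=17: r + 16k = 3921.273882… → ⌈·⌉ = 3922

77, 317, 558, 798, 1038, 1279, 1519, 1759, 1999, 2240, 2480, 2720, 2961, 3201, 3441, 3681, 3922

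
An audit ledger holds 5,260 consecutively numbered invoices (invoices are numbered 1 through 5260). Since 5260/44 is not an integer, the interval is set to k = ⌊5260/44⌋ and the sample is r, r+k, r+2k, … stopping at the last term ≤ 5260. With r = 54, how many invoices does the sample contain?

k = ⌊5260/44⌋ = 119
Achieved size = ⌊(5260 − 54)/119⌋ + 1 = ⌊5206/119⌋ + 1 = 43 + 1 = 44
(last selection: 54 + 43×119 = 5171 ≤ 5260; next would be 5290 > 5260)

44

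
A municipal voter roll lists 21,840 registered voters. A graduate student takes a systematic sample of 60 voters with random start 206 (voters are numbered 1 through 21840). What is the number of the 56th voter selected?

k = 21840/60 = 364
56th selection = r + (56−1)·k = 206 + 55×364 = 206 + 20020 = 20226

20226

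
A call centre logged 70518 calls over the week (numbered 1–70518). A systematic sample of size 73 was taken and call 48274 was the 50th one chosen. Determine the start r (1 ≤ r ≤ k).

k = 70518/73 = 966
r = 48274 − (50−1)×966 = 48274 − 47334 = 940

940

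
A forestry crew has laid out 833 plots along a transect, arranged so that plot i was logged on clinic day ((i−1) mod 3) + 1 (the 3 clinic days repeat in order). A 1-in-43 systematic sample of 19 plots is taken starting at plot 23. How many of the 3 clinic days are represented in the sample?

Consecutive selections differ by k = 43, so their clinic day numbers differ by 43 mod 3 = 1.
gcd(43, 3) = 1, so the sample visits 3/1 = 3 distinct residues mod 3.
Start 23 is clinic day 2; the clinic days hit are 1, 2, 3.

3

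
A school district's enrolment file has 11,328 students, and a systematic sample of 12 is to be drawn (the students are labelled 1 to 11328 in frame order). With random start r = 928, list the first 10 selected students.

k = N/n = 11328/12 = 944
student 1: 928
student 2: 928 + 944 = 1872
student 3: 1872 + 944 = 2816
student 4: 2816 + 944 = 3760
student 5: 3760 + 944 = 4704
student 6: 4704 + 944 = 5648
student 7: 5648 + 944 = 6592
student 8: 6592 + 944 = 7536
student 9: 7536 + 944 = 8480
student 10: 8480 + 944 = 9424

928, 1872, 2816, 3760, 4704, 5648, 6592, 7536, 8480, 9424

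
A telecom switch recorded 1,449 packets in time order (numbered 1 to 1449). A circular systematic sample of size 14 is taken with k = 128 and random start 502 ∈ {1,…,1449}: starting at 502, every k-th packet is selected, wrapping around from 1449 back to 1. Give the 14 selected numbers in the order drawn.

502, 630, 758, 886, 1014, 1142, 1270, 1398, 77, 205, 333, 461, 589, 717

Selection 1: 502
Selection 2: 502 + 128 = 630
Selection 3: 630 + 128 = 758
Selection 4: 758 + 128 = 886
Selection 5: 886 + 128 = 1014
Selection 6: 1014 + 128 = 1142
Selection 7: 1142 + 128 = 1270
Selection 8: 1270 + 128 = 1398
Selection 9: 1398 + 128 = 1526 → 1526 − 1449 = 77
Selection 10: 77 + 128 = 205
Selection 11: 205 + 128 = 333
Selection 12: 333 + 128 = 461
Selection 13: 461 + 128 = 589
Selection 14: 589 + 128 = 717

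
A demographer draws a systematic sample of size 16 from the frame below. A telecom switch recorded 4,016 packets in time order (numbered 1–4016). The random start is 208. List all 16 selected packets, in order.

208, 459, 710, 961, 1212, 1463, 1714, 1965, 2216, 2467, 2718, 2969, 3220, 3471, 3722, 3973

k = N/n = 4016/16 = 251
packet 1: 208
packet 2: 208 + 251 = 459
packet 3: 459 + 251 = 710
packet 4: 710 + 251 = 961
packet 5: 961 + 251 = 1212
packet 6: 1212 + 251 = 1463
packet 7: 1463 + 251 = 1714
packet 8: 1714 + 251 = 1965
packet 9: 1965 + 251 = 2216
packet 10: 2216 + 251 = 2467
packet 11: 2467 + 251 = 2718
packet 12: 2718 + 251 = 2969
packet 13: 2969 + 251 = 3220
packet 14: 3220 + 251 = 3471
packet 15: 3471 + 251 = 3722
packet 16: 3722 + 251 = 3973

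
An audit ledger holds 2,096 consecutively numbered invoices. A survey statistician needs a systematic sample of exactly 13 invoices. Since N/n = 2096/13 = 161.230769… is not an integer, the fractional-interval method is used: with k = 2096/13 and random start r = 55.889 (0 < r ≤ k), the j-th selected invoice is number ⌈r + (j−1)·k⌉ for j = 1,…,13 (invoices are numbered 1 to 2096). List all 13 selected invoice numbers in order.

j=1: r + 0k = 55.889 → ⌈·⌉ = 56
j=2: r + 1k = 217.119769… → ⌈·⌉ = 218
j=3: r + 2k = 378.350538… → ⌈·⌉ = 379
j=4: r + 3k = 539.581307… → ⌈·⌉ = 540
j=5: r + 4k = 700.812076… → ⌈·⌉ = 701
j=6: r + 5k = 862.042846… → ⌈·⌉ = 863
j=7: r + 6k = 1023.273615… → ⌈·⌉ = 1024
j=8: r + 7k = 1184.504384… → ⌈·⌉ = 1185
j=9: r + 8k = 1345.735153… → ⌈·⌉ = 1346
j=10: r + 9k = 1506.965923… → ⌈·⌉ = 1507
j=11: r + 10k = 1668.196692… → ⌈·⌉ = 1669
j=12: r + 11k = 1829.427461… → ⌈·⌉ = 1830
j=13: r + 12k = 1990.658230… → ⌈·⌉ = 1991

56, 218, 379, 540, 701, 863, 1024, 1185, 1346, 1507, 1669, 1830, 1991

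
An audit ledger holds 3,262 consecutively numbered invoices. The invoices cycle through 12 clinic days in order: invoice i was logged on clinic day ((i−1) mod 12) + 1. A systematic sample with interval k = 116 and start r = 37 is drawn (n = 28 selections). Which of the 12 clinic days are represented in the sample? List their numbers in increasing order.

Consecutive selections differ by k = 116, so their clinic day numbers differ by 116 mod 12 = 8.
gcd(116, 12) = 4, so the sample visits 12/4 = 3 distinct residues mod 12.
Start 37 is clinic day 1; the clinic days hit are 1, 5, 9.

1, 5, 9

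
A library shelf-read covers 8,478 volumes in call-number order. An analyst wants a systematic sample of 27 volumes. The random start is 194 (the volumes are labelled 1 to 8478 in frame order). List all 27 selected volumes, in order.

k = N/n = 8478/27 = 314
volume 1: 194
volume 2: 194 + 314 = 508
volume 3: 508 + 314 = 822
volume 4: 822 + 314 = 1136
volume 5: 1136 + 314 = 1450
volume 6: 1450 + 314 = 1764
volume 7: 1764 + 314 = 2078
volume 8: 2078 + 314 = 2392
volume 9: 2392 + 314 = 2706
volume 10: 2706 + 314 = 3020
volume 11: 3020 + 314 = 3334
volume 12: 3334 + 314 = 3648
volume 13: 3648 + 314 = 3962
volume 14: 3962 + 314 = 4276
volume 15: 4276 + 314 = 4590
volume 16: 4590 + 314 = 4904
volume 17: 4904 + 314 = 5218
volume 18: 5218 + 314 = 5532
volume 19: 5532 + 314 = 5846
volume 20: 5846 + 314 = 6160
volume 21: 6160 + 314 = 6474
volume 22: 6474 + 314 = 6788
volume 23: 6788 + 314 = 7102
volume 24: 7102 + 314 = 7416
volume 25: 7416 + 314 = 7730
volume 26: 7730 + 314 = 8044
volume 27: 8044 + 314 = 8358

194, 508, 822, 1136, 1450, 1764, 2078, 2392, 2706, 3020, 3334, 3648, 3962, 4276, 4590, 4904, 5218, 5532, 5846, 6160, 6474, 6788, 7102, 7416, 7730, 8044, 8358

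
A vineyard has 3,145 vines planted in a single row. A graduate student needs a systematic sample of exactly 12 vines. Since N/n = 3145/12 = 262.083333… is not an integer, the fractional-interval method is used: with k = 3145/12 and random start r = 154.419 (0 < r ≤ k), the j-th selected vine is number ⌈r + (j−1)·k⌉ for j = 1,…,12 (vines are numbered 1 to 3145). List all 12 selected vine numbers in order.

j=1: r + 0k = 154.419 → ⌈·⌉ = 155
j=2: r + 1k = 416.502333… → ⌈·⌉ = 417
j=3: r + 2k = 678.585666… → ⌈·⌉ = 679
j=4: r + 3k = 940.669 → ⌈·⌉ = 941
j=5: r + 4k = 1202.752333… → ⌈·⌉ = 1203
j=6: r + 5k = 1464.835666… → ⌈·⌉ = 1465
j=7: r + 6k = 1726.919 → ⌈·⌉ = 1727
j=8: r + 7k = 1989.002333… → ⌈·⌉ = 1990
j=9: r + 8k = 2251.085666… → ⌈·⌉ = 2252
j=10: r + 9k = 2513.169 → ⌈·⌉ = 2514
j=11: r + 10k = 2775.252333… → ⌈·⌉ = 2776
j=12: r + 11k = 3037.335666… → ⌈·⌉ = 3038

155, 417, 679, 941, 1203, 1465, 1727, 1990, 2252, 2514, 2776, 3038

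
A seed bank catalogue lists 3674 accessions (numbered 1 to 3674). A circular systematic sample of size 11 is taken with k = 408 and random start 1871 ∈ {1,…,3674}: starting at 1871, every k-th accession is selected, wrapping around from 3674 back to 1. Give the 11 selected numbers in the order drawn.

Selection 1: 1871
Selection 2: 1871 + 408 = 2279
Selection 3: 2279 + 408 = 2687
Selection 4: 2687 + 408 = 3095
Selection 5: 3095 + 408 = 3503
Selection 6: 3503 + 408 = 3911 → 3911 − 3674 = 237
Selection 7: 237 + 408 = 645
Selection 8: 645 + 408 = 1053
Selection 9: 1053 + 408 = 1461
Selection 10: 1461 + 408 = 1869
Selection 11: 1869 + 408 = 2277

1871, 2279, 2687, 3095, 3503, 237, 645, 1053, 1461, 1869, 2277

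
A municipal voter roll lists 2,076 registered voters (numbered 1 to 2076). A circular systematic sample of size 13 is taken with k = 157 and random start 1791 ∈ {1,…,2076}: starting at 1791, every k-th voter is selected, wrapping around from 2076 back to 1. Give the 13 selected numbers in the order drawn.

1791, 1948, 29, 186, 343, 500, 657, 814, 971, 1128, 1285, 1442, 1599

Selection 1: 1791
Selection 2: 1791 + 157 = 1948
Selection 3: 1948 + 157 = 2105 → 2105 − 2076 = 29
Selection 4: 29 + 157 = 186
Selection 5: 186 + 157 = 343
Selection 6: 343 + 157 = 500
Selection 7: 500 + 157 = 657
Selection 8: 657 + 157 = 814
Selection 9: 814 + 157 = 971
Selection 10: 971 + 157 = 1128
Selection 11: 1128 + 157 = 1285
Selection 12: 1285 + 157 = 1442
Selection 13: 1442 + 157 = 1599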